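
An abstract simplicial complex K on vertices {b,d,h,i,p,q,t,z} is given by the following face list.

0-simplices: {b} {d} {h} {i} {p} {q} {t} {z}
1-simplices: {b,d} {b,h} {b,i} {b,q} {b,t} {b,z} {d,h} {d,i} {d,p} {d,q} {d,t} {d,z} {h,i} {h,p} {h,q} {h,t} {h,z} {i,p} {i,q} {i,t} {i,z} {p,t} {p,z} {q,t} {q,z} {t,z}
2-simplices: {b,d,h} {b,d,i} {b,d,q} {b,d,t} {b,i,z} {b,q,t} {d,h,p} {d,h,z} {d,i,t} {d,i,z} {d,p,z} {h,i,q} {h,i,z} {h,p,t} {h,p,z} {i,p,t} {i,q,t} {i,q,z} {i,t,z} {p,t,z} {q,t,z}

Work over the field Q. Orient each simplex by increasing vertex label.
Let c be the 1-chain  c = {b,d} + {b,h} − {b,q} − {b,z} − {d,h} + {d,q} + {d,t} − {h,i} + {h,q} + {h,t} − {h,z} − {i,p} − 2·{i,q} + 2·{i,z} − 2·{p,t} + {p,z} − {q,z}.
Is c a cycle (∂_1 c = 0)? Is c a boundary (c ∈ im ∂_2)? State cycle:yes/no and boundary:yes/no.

n_0=8 n_1=26 n_2=21  [Q]
∂1: piv[bd,bh,bi,bq,bt,bz,dp] rk=7  ker:dh,di,dq,dt,dz,hi,hp,hq,ht,hz,ip,iq,it,iz,pt,pz,qt,qz,tz
∂2: piv[bdh,bdi,bdq,bdt,biz,bqt,dhp,dhz,dit,diz,dpz,hiq,hiz,hpt,ipt,iqt,iqz,itz,ptz] rk=19  ker:hpz,qtz
∂1c = 0
c vs im∂2: reduces to 0 ⇒ boundary

cycle:yes boundary:yes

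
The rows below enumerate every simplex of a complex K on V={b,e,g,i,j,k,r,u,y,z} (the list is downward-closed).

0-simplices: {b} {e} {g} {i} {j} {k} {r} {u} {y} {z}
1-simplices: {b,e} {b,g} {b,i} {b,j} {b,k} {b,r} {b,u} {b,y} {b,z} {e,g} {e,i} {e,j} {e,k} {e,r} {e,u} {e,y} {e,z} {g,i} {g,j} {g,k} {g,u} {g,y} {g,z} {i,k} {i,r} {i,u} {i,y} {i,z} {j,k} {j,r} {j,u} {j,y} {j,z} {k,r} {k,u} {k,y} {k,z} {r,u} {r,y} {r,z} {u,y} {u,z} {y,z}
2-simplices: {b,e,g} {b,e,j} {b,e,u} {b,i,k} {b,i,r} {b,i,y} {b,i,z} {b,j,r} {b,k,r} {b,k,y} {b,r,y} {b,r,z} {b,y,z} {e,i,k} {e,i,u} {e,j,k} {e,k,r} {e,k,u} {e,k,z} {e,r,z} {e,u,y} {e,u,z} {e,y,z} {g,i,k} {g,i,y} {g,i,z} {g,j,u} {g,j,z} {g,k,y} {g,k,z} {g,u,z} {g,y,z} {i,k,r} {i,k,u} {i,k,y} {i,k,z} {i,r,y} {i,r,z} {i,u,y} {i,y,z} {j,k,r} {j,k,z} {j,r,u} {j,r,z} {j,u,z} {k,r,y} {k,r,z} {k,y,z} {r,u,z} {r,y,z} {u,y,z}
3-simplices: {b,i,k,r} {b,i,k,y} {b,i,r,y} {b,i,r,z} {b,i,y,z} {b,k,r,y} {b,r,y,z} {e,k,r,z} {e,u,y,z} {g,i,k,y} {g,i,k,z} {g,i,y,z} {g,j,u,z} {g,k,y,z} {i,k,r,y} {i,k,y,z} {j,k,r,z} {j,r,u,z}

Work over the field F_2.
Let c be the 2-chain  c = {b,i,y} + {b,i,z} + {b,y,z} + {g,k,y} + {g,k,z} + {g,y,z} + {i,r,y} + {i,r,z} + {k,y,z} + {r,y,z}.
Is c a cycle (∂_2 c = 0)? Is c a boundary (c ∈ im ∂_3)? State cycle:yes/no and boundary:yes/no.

cycle:yes boundary:yes

n_0=10 n_1=43 n_2=51 n_3=18  [Z2]
∂1: piv[be,bg,bi,bj,bk,br,bu,by,bz] rk=9  ker:eg,ei,ej,ek,er,eu,ey,ez,gi,gj,gk,gu,gy,gz,ik,ir,iu,iy,iz,jk,jr,ju,jy,jz,kr,ku,ky,kz,ru,ry,rz,uy,uz,yz
∂2: piv[beg,bej,beu,bik,bir,biy,biz,bjr,bkr,bky,bry,brz,byz,eik,eiu,ejk,ekr,eku,ekz,erz,euy,euz,eyz,gik,giy,giz,gju,gjz,guz,jkr,jkz,jru] rk=32  ker:gky,gkz,gyz,ikr,iku,iky,ikz,iry,irz,iuy,iyz,jrz,juz,kry,krz,kyz,ruz,ryz,uyz
∂3: piv[bikr,biky,biry,birz,biyz,bkry,bryz,ekrz,euyz,giky,gikz,giyz,gjuz,gkyz,jkrz,jruz] rk=16  ker:ikry,ikyz
∂2c = 0
c vs im∂3: reduces to 0 ⇒ boundary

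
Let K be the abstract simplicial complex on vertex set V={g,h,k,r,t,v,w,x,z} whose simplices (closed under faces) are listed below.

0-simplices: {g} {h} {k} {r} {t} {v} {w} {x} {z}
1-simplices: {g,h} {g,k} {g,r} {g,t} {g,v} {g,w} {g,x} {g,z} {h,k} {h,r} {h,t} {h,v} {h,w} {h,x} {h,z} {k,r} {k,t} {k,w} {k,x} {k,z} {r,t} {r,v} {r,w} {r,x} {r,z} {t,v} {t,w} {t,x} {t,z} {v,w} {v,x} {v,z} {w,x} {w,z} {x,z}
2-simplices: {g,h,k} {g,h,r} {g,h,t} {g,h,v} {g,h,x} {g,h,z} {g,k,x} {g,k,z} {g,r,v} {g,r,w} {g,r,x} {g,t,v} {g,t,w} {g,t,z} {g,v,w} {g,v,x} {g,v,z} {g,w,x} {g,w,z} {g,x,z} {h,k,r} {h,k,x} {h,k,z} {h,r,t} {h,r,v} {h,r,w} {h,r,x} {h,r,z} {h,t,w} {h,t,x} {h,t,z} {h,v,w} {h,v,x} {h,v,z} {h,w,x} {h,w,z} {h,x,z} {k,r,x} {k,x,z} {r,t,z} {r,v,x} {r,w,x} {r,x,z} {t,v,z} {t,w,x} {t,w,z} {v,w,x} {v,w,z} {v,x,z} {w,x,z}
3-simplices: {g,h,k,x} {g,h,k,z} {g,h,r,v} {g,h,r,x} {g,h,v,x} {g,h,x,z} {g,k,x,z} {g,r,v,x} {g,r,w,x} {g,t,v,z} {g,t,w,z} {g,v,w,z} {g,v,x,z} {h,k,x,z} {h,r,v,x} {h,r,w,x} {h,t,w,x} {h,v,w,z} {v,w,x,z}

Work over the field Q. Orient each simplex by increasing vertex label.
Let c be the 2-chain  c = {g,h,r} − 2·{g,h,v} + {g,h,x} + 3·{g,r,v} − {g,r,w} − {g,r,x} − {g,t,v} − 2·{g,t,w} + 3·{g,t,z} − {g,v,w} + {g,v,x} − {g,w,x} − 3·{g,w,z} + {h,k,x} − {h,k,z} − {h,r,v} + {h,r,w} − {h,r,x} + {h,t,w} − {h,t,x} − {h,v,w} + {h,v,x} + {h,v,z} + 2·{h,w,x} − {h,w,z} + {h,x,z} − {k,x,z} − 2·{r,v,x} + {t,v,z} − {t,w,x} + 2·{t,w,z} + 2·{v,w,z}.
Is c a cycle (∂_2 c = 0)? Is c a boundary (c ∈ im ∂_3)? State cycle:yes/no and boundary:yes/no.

n_0=9 n_1=35 n_2=50 n_3=19  [Q]
∂1: piv[gh,gk,gr,gt,gv,gw,gx,gz] rk=8  ker:hk,hr,ht,hv,hw,hx,hz,kr,kt,kw,kx,kz,rt,rv,rw,rx,rz,tv,tw,tx,tz,vw,vx,vz,wx,wz,xz
∂2: piv[ghk,ghr,ght,ghv,ghx,ghz,gkx,gkz,grv,grw,grx,gtv,gtw,gtz,gvw,gvx,gvz,gwx,gwz,gxz,hkr,hrt,hrw,hrz,htx] rk=25  ker:hkx,hkz,hrv,hrx,htw,htz,hvw,hvx,hvz,hwx,hwz,hxz,krx,kxz,rtz,rvx,rwx,rxz,tvz,twx,twz,vwx,vwz,vxz,wxz
∂3: piv[ghkx,ghkz,ghrv,ghrx,ghvx,ghxz,gkxz,grvx,grwx,gtvz,gtwz,gvwz,gvxz,hrwx,htwx,hvwz,vwxz] rk=17  ker:hkxz,hrvx
∂2c = 0
c vs im∂3: reduces to 0 ⇒ boundary

cycle:yes boundary:yes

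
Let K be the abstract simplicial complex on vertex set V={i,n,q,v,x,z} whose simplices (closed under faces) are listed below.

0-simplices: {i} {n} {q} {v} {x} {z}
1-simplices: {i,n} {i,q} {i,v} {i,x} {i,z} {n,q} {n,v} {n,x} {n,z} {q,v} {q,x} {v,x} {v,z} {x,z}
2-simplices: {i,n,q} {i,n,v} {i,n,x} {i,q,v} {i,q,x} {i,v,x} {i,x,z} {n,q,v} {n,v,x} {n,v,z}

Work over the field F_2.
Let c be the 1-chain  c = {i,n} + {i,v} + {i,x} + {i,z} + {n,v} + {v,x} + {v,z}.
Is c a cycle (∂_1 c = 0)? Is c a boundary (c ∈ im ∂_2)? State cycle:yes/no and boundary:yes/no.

cycle:yes boundary:no

n_0=6 n_1=14 n_2=10  [Z2]
∂1: piv[in,iq,iv,ix,iz] rk=5  ker:nq,nv,nx,nz,qv,qx,vx,vz,xz
∂2: piv[inq,inv,inx,iqv,iqx,ivx,ixz,nvz] rk=8  ker:nqv,nvx
∂1c = 0
c vs im∂2: residual ≠ 0 ⇒ not boundary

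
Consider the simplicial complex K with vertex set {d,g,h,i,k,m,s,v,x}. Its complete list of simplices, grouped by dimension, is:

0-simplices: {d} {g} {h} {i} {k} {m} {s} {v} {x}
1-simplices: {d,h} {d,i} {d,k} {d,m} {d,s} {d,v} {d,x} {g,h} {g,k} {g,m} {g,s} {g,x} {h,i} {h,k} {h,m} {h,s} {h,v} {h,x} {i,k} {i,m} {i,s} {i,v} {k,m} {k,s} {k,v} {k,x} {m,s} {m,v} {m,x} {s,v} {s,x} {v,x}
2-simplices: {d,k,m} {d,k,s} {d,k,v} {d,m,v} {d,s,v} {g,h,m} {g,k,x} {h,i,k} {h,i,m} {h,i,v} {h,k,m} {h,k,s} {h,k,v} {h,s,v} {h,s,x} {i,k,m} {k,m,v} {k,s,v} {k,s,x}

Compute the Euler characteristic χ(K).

n_0=9 n_1=32 n_2=19
χ=+9−32+19=-4

χ(K)=-4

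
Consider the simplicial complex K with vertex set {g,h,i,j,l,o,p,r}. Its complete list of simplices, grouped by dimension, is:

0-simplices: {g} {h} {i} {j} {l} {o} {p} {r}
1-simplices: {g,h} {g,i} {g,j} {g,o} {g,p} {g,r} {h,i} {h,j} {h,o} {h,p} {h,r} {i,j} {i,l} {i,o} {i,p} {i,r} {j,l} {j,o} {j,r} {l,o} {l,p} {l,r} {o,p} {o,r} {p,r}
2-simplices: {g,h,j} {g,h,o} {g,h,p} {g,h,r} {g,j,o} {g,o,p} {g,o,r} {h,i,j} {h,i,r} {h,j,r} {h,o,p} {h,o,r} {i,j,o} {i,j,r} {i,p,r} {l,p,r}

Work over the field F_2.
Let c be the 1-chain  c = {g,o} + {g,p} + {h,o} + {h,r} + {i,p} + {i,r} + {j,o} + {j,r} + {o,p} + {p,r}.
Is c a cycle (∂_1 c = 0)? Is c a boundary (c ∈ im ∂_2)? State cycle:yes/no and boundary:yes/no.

cycle:yes boundary:yes

n_0=8 n_1=25 n_2=16  [Z2]
∂1: piv[gh,gi,gj,go,gp,gr,il] rk=7  ker:hi,hj,ho,hp,hr,ij,io,ip,ir,jl,jo,jr,lo,lp,lr,op,or,pr
∂2: piv[ghj,gho,ghp,ghr,gjo,gop,gor,hij,hir,hjr,ijo,ipr,lpr] rk=13  ker:hop,hor,ijr
∂1c = 0
c vs im∂2: reduces to 0 ⇒ boundary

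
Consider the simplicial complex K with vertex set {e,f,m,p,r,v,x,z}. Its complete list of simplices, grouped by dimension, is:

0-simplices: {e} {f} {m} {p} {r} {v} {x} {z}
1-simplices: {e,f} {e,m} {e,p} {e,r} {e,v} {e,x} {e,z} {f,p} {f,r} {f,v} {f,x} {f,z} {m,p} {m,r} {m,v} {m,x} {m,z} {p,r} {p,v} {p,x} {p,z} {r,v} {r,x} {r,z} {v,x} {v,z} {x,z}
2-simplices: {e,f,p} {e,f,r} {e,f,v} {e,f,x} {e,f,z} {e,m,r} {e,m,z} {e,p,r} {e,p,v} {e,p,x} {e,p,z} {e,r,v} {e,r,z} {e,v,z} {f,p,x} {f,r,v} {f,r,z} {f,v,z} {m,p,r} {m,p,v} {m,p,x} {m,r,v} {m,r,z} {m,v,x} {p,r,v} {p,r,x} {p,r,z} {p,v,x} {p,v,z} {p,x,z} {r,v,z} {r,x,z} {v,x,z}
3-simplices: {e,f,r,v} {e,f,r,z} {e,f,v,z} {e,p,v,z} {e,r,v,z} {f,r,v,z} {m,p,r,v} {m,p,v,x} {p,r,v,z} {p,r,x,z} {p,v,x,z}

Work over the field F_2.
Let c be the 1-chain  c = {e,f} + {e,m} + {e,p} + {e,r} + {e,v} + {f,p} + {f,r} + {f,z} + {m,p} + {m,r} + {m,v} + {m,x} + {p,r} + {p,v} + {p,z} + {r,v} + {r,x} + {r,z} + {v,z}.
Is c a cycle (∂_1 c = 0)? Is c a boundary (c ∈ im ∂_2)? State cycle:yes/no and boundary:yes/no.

cycle:no boundary:no

n_0=8 n_1=27 n_2=33 n_3=11  [Z2]
∂1: piv[ef,em,ep,er,ev,ex,ez] rk=7  ker:fp,fr,fv,fx,fz,mp,mr,mv,mx,mz,pr,pv,px,pz,rv,rx,rz,vx,vz,xz
∂2: piv[efp,efr,efv,efx,efz,emr,emz,epr,epv,epx,epz,erv,erz,evz,mpr,mpv,mpx,mvx,prx,pxz] rk=20  ker:fpx,frv,frz,fvz,mrv,mrz,prv,prz,pvx,pvz,rvz,rxz,vxz
∂3: piv[efrv,efrz,efvz,epvz,ervz,mprv,mpvx,prvz,prxz,pvxz] rk=10  ker:frvz
∂1c = {e} + {m} + {r} + {v}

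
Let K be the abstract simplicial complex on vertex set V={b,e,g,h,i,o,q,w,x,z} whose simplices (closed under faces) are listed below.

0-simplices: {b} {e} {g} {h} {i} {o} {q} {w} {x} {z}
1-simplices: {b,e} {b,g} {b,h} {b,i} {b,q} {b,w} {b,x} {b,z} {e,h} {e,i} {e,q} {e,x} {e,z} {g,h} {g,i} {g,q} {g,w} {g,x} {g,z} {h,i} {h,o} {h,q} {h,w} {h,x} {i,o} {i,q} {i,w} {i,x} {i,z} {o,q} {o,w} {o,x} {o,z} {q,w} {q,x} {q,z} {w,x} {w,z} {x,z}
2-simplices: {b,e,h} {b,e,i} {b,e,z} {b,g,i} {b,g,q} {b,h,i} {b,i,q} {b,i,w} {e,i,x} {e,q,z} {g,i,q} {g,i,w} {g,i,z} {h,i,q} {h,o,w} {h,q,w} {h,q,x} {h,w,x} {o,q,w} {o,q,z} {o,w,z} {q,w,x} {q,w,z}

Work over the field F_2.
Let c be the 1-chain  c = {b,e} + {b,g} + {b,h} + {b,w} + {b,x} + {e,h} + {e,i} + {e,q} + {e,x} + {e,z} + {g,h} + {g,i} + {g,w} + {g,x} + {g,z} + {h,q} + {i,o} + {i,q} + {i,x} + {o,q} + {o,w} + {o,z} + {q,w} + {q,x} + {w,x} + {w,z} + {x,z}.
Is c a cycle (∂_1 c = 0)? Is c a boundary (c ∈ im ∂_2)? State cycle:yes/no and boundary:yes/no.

n_0=10 n_1=39 n_2=23  [Z2]
∂1: piv[be,bg,bh,bi,bq,bw,bx,bz,ho] rk=9  ker:eh,ei,eq,ex,ez,gh,gi,gq,gw,gx,gz,hi,hq,hw,hx,io,iq,iw,ix,iz,oq,ow,ox,oz,qw,qx,qz,wx,wz,xz
∂2: piv[beh,bei,bez,bgi,bgq,bhi,biq,biw,eix,eqz,giw,giz,hiq,how,hqw,hqx,hwx,oqw,oqz,owz] rk=20  ker:giq,qwx,qwz
∂1c = {b} + {i} + {x} + {z}

cycle:no boundary:no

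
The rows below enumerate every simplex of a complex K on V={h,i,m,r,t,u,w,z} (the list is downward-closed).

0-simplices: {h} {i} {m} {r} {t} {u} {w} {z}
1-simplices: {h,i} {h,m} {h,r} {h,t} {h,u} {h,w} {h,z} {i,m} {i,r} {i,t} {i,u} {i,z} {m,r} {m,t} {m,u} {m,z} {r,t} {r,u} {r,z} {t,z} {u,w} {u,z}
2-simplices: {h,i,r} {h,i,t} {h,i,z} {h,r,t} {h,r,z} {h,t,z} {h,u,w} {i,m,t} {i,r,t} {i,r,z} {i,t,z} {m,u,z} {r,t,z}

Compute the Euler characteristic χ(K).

n_0=8 n_1=22 n_2=13
χ=+8−22+13=-1

χ(K)=-1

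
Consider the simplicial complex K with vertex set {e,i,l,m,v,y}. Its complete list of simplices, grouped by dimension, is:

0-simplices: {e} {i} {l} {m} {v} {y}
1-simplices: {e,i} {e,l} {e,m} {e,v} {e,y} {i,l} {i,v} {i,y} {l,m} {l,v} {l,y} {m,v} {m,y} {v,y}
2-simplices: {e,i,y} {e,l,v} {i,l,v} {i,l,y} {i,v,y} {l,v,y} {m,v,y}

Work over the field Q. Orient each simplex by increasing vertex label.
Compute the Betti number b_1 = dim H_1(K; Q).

n_0=6 n_1=14 n_2=7  [Q]
∂1: piv[ei,el,em,ev,ey] rk=5  ker:il,iv,iy,lm,lv,ly,mv,my,vy
∂2: piv[eiy,elv,ilv,ily,ivy,mvy] rk=6  ker:lvy
b_1=(14−5)−6=3

b_1=3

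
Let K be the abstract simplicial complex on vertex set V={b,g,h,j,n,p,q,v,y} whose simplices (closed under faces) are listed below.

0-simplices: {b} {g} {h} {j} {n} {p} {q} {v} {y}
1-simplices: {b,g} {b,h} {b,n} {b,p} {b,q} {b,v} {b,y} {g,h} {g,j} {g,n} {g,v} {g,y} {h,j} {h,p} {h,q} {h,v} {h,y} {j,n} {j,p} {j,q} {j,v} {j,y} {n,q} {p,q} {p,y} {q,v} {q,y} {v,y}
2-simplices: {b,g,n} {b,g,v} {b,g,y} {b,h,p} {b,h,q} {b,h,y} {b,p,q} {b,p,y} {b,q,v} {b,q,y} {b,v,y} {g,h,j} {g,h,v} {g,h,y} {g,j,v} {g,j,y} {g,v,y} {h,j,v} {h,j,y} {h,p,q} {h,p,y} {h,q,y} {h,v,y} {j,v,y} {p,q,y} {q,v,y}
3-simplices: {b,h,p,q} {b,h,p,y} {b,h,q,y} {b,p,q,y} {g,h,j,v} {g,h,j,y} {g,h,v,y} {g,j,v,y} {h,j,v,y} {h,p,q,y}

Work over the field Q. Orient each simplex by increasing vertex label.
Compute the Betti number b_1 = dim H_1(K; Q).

n_0=9 n_1=28 n_2=26 n_3=10  [Q]
∂1: piv[bg,bh,bn,bp,bq,bv,by,gj] rk=8  ker:gh,gn,gv,gy,hj,hp,hq,hv,hy,jn,jp,jq,jv,jy,nq,pq,py,qv,qy,vy
∂2: piv[bgn,bgv,bgy,bhp,bhq,bhy,bpq,bpy,bqv,bqy,bvy,ghj,ghv,ghy,gjv,gjy] rk=16  ker:gvy,hjv,hjy,hpq,hpy,hqy,hvy,jvy,pqy,qvy
∂3: piv[bhpq,bhpy,bhqy,bpqy,ghjv,ghjy,ghvy,gjvy] rk=8  ker:hjvy,hpqy
b_1=(28−8)−16=4

b_1=4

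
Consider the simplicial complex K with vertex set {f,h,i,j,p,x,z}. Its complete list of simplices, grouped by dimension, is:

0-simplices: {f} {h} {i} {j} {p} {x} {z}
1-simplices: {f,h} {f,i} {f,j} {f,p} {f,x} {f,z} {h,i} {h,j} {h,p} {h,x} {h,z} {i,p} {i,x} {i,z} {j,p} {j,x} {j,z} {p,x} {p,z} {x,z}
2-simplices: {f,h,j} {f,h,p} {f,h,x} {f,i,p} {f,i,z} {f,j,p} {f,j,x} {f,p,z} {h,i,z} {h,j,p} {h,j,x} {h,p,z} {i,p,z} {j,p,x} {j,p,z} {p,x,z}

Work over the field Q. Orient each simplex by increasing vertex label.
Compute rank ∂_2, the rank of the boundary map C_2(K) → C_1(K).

n_0=7 n_1=20 n_2=16  [Q]
∂1: piv[fh,fi,fj,fp,fx,fz] rk=6  ker:hi,hj,hp,hx,hz,ip,ix,iz,jp,jx,jz,px,pz,xz
∂2: piv[fhj,fhp,fhx,fip,fiz,fjp,fjx,fpz,hiz,hpz,jpx,jpz,pxz] rk=13  ker:hjp,hjx,ipz
rk∂_2=13

rank∂_2=13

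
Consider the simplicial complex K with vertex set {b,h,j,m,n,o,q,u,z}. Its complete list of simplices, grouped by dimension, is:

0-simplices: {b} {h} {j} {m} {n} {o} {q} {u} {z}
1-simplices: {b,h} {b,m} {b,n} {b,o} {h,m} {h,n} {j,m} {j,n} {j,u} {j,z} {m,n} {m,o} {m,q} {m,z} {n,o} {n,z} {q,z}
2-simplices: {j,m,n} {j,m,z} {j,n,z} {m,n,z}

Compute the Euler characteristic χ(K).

χ(K)=-4

n_0=9 n_1=17 n_2=4
χ=+9−17+4=-4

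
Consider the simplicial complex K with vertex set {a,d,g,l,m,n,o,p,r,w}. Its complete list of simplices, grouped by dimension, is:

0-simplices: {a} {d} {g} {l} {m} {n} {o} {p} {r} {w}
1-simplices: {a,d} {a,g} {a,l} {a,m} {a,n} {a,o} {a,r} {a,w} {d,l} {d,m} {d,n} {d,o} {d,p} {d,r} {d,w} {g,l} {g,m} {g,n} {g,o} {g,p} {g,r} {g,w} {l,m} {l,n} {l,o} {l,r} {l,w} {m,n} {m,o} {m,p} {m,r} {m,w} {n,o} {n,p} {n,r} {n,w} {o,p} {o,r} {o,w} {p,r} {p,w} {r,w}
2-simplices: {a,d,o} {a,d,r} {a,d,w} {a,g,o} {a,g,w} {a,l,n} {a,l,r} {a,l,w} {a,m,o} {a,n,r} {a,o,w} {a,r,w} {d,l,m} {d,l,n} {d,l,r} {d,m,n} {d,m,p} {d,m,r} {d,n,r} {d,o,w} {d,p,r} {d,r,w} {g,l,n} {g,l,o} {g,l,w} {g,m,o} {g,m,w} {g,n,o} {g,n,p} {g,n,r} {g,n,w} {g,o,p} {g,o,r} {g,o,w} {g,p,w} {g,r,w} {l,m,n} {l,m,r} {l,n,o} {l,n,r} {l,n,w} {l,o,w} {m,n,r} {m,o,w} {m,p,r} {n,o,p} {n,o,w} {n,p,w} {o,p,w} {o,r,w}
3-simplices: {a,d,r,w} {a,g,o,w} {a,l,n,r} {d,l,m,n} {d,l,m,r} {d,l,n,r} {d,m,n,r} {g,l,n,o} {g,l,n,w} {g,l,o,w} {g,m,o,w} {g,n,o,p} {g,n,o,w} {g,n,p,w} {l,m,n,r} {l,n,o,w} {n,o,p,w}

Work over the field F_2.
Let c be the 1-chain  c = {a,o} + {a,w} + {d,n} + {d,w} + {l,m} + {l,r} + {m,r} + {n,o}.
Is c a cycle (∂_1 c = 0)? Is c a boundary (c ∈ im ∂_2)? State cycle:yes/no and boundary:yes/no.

cycle:yes boundary:yes

n_0=10 n_1=42 n_2=50 n_3=17  [Z2]
∂1: piv[ad,ag,al,am,an,ao,ar,aw,dp] rk=9  ker:dl,dm,dn,do,dr,dw,gl,gm,gn,go,gp,gr,gw,lm,ln,lo,lr,lw,mn,mo,mp,mr,mw,no,np,nr,nw,op,or,ow,pr,pw,rw
∂2: piv[ado,adr,adw,ago,agw,aln,alr,alw,amo,anr,aow,arw,dlm,dln,dlr,dmn,dmp,dmr,dpr,gln,glo,glw,gmo,gmw,gno,gnp,gnr,gnw,gop,gor,gpw] rk=31  ker:dnr,dow,drw,gow,grw,lmn,lmr,lno,lnr,lnw,low,mnr,mow,mpr,nop,now,npw,opw,orw
∂3: piv[adrw,agow,alnr,dlmn,dlmr,dlnr,dmnr,glno,glnw,glow,gmow,gnop,gnow,gnpw,nopw] rk=15  ker:lmnr,lnow
∂1c = 0
c vs im∂2: reduces to 0 ⇒ boundary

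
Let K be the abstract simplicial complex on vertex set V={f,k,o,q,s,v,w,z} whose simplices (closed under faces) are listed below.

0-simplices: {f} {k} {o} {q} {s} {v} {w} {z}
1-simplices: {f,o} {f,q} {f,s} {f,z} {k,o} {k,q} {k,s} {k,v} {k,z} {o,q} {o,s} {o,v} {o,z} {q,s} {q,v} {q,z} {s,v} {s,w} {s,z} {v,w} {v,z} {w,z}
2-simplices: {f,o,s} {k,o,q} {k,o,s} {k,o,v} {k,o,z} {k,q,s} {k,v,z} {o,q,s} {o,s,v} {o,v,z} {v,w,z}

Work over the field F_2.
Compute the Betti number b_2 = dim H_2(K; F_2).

b_2=2

n_0=8 n_1=22 n_2=11  [Z2]
∂1: piv[fo,fq,fs,fz,ko,kv,sw] rk=7  ker:kq,ks,kz,oq,os,ov,oz,qs,qv,qz,sv,sz,vw,vz,wz
∂2: piv[fos,koq,kos,kov,koz,kqs,kvz,osv,vwz] rk=9  ker:oqs,ovz
b_2=(11−9)−0=2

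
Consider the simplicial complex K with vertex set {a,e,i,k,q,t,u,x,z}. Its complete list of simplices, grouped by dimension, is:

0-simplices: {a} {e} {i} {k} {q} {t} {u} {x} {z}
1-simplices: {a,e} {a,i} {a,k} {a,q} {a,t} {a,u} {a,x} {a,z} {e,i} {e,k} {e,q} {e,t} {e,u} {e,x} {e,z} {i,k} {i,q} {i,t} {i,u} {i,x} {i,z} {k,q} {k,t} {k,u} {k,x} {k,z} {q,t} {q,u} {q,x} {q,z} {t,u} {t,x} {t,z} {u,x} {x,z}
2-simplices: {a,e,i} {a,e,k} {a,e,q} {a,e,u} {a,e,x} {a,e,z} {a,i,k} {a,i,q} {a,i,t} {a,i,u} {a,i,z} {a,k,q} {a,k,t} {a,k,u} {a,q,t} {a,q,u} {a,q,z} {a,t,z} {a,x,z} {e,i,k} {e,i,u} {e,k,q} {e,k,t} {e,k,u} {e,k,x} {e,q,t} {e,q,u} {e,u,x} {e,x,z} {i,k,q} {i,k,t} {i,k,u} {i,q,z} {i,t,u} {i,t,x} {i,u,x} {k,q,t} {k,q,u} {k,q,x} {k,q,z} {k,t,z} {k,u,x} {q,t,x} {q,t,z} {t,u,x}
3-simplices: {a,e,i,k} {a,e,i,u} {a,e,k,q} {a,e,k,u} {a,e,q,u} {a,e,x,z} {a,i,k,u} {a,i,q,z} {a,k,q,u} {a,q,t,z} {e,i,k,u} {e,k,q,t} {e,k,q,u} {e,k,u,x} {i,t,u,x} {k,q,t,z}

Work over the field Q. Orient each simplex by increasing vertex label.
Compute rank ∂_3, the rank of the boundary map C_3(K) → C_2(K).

rank∂_3=14

n_0=9 n_1=35 n_2=45 n_3=16  [Q]
∂1: piv[ae,ai,ak,aq,at,au,ax,az] rk=8  ker:ei,ek,eq,et,eu,ex,ez,ik,iq,it,iu,ix,iz,kq,kt,ku,kx,kz,qt,qu,qx,qz,tu,tx,tz,ux,xz
∂2: piv[aei,aek,aeq,aeu,aex,aez,aik,aiq,ait,aiu,aiz,akq,akt,aku,aqt,aqu,aqz,atz,axz,ekt,ekx,eux,itu,itx,iux,kqx,kqz] rk=27  ker:eik,eiu,ekq,eku,eqt,equ,exz,ikq,ikt,iku,iqz,kqt,kqu,ktz,kux,qtx,qtz,tux
∂3: piv[aeik,aeiu,aekq,aeku,aequ,aexz,aiku,aiqz,akqu,aqtz,ekqt,ekux,itux,kqtz] rk=14  ker:eiku,ekqu
rk∂_3=14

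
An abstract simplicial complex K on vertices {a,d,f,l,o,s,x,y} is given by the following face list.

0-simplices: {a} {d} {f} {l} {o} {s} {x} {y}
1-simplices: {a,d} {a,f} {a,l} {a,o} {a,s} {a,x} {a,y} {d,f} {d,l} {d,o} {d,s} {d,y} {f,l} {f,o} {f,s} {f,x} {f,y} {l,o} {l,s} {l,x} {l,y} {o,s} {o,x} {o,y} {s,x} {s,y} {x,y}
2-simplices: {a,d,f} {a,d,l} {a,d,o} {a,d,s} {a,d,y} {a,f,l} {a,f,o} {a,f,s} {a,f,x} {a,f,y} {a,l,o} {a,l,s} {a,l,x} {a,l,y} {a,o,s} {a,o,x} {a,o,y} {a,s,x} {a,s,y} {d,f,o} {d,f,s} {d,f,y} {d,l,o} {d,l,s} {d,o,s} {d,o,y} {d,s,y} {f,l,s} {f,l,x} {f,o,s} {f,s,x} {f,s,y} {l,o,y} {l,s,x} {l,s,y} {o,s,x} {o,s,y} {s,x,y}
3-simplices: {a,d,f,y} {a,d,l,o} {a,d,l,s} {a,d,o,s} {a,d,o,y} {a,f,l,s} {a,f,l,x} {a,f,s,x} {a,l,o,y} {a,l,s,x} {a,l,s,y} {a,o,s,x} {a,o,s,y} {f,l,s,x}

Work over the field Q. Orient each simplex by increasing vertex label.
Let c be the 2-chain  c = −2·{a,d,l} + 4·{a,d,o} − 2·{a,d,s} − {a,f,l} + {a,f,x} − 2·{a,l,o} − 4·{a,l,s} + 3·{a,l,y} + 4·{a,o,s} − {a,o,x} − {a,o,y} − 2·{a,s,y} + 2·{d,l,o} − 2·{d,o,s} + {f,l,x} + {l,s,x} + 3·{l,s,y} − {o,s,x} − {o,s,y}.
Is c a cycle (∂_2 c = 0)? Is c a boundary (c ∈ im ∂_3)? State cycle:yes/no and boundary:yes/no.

cycle:yes boundary:yes

n_0=8 n_1=27 n_2=38 n_3=14  [Q]
∂1: piv[ad,af,al,ao,as,ax,ay] rk=7  ker:df,dl,do,ds,dy,fl,fo,fs,fx,fy,lo,ls,lx,ly,os,ox,oy,sx,sy,xy
∂2: piv[adf,adl,ado,ads,ady,afl,afo,afs,afx,afy,alo,als,alx,aly,aos,aox,aoy,asx,asy,sxy] rk=20  ker:dfo,dfs,dfy,dlo,dls,dos,doy,dsy,fls,flx,fos,fsx,fsy,loy,lsx,lsy,osx,osy
∂3: piv[adfy,adlo,adls,ados,adoy,afls,aflx,afsx,aloy,alsx,alsy,aosx,aosy] rk=13  ker:flsx
∂2c = 0
c vs im∂3: reduces to 0 ⇒ boundary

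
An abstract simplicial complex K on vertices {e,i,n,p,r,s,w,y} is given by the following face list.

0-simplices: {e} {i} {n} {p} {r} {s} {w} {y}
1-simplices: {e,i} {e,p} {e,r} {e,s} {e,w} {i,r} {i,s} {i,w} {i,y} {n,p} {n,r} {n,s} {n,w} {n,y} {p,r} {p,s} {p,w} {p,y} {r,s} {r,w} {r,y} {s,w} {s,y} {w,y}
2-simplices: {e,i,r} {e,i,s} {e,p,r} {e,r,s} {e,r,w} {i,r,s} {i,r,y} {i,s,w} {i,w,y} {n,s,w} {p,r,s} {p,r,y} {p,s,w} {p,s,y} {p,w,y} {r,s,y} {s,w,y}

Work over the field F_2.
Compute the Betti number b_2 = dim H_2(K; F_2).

b_2=4

n_0=8 n_1=24 n_2=17  [Z2]
∂1: piv[ei,ep,er,es,ew,iy,np] rk=7  ker:ir,is,iw,nr,ns,nw,ny,pr,ps,pw,py,rs,rw,ry,sw,sy,wy
∂2: piv[eir,eis,epr,ers,erw,iry,isw,iwy,nsw,prs,pry,psw,psy] rk=13  ker:irs,pwy,rsy,swy
b_2=(17−13)−0=4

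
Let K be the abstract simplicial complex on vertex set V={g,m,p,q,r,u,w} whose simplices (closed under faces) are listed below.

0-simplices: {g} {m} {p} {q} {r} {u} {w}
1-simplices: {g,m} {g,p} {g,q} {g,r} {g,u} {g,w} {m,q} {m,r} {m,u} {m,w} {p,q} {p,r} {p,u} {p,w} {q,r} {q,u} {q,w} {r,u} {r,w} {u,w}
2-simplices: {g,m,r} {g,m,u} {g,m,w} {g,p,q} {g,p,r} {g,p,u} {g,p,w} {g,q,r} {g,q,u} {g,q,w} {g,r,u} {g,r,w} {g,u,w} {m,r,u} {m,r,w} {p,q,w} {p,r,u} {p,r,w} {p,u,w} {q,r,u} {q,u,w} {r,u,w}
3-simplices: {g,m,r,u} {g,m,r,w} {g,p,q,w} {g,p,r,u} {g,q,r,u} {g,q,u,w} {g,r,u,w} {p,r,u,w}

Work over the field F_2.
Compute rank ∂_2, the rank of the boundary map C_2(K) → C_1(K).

n_0=7 n_1=20 n_2=22 n_3=8  [Z2]
∂1: piv[gm,gp,gq,gr,gu,gw] rk=6  ker:mq,mr,mu,mw,pq,pr,pu,pw,qr,qu,qw,ru,rw,uw
∂2: piv[gmr,gmu,gmw,gpq,gpr,gpu,gpw,gqr,gqu,gqw,gru,grw,guw] rk=13  ker:mru,mrw,pqw,pru,prw,puw,qru,quw,ruw
∂3: piv[gmru,gmrw,gpqw,gpru,gqru,gquw,gruw,pruw] rk=8
rk∂_2=13

rank∂_2=13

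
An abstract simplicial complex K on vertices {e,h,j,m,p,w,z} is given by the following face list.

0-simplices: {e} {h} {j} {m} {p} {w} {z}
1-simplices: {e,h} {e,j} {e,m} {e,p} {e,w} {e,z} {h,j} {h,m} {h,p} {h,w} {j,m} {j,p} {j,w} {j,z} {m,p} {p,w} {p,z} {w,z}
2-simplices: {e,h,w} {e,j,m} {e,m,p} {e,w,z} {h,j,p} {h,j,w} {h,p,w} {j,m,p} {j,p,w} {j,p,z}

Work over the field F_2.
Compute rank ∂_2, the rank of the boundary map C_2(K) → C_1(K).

n_0=7 n_1=18 n_2=10  [Z2]
∂1: piv[eh,ej,em,ep,ew,ez] rk=6  ker:hj,hm,hp,hw,jm,jp,jw,jz,mp,pw,pz,wz
∂2: piv[ehw,ejm,emp,ewz,hjp,hjw,hpw,jmp,jpz] rk=9  ker:jpw
rk∂_2=9

rank∂_2=9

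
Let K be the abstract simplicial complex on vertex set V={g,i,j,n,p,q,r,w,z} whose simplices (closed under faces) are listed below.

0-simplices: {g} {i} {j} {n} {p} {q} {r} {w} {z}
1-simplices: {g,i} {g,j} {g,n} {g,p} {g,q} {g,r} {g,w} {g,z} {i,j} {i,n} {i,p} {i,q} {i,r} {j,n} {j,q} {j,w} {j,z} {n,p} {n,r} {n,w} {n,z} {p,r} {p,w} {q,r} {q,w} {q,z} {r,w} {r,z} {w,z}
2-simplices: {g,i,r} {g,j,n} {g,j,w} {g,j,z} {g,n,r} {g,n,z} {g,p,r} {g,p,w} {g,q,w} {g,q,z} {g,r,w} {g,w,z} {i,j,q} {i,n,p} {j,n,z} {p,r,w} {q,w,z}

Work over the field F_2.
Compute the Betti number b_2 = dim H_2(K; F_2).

b_2=3

n_0=9 n_1=29 n_2=17  [Z2]
∂1: piv[gi,gj,gn,gp,gq,gr,gw,gz] rk=8  ker:ij,in,ip,iq,ir,jn,jq,jw,jz,np,nr,nw,nz,pr,pw,qr,qw,qz,rw,rz,wz
∂2: piv[gir,gjn,gjw,gjz,gnr,gnz,gpr,gpw,gqw,gqz,grw,gwz,ijq,inp] rk=14  ker:jnz,prw,qwz
b_2=(17−14)−0=3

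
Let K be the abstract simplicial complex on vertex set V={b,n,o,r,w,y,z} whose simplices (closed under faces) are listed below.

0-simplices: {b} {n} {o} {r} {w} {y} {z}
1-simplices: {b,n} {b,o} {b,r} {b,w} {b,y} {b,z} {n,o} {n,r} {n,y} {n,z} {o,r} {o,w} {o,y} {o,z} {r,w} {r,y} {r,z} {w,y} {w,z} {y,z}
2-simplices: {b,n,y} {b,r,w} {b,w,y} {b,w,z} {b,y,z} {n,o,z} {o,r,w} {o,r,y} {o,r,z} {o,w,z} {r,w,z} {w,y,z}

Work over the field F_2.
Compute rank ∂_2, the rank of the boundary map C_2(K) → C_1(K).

rank∂_2=10

n_0=7 n_1=20 n_2=12  [Z2]
∂1: piv[bn,bo,br,bw,by,bz] rk=6  ker:no,nr,ny,nz,or,ow,oy,oz,rw,ry,rz,wy,wz,yz
∂2: piv[bny,brw,bwy,bwz,byz,noz,orw,ory,orz,owz] rk=10  ker:rwz,wyz
rk∂_2=10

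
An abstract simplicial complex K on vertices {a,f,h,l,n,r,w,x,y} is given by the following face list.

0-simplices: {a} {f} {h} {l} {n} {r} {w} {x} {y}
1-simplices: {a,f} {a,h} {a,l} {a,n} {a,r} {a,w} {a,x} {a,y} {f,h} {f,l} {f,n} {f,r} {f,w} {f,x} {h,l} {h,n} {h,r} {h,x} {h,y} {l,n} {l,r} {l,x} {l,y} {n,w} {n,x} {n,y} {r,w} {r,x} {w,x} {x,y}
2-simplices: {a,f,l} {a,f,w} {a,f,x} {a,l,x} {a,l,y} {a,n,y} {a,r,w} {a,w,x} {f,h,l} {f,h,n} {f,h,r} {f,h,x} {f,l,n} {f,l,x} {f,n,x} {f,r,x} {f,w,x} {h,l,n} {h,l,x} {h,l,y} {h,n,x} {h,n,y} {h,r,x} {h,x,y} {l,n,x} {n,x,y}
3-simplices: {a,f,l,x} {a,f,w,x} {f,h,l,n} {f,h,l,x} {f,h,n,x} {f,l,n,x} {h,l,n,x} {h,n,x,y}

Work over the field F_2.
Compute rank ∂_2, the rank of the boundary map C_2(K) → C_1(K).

rank∂_2=18

n_0=9 n_1=30 n_2=26 n_3=8  [Z2]
∂1: piv[af,ah,al,an,ar,aw,ax,ay] rk=8  ker:fh,fl,fn,fr,fw,fx,hl,hn,hr,hx,hy,ln,lr,lx,ly,nw,nx,ny,rw,rx,wx,xy
∂2: piv[afl,afw,afx,alx,aly,any,arw,awx,fhl,fhn,fhr,fhx,fln,fnx,frx,hly,hny,hxy] rk=18  ker:flx,fwx,hln,hlx,hnx,hrx,lnx,nxy
∂3: piv[aflx,afwx,fhln,fhlx,fhnx,flnx,hnxy] rk=7  ker:hlnx
rk∂_2=18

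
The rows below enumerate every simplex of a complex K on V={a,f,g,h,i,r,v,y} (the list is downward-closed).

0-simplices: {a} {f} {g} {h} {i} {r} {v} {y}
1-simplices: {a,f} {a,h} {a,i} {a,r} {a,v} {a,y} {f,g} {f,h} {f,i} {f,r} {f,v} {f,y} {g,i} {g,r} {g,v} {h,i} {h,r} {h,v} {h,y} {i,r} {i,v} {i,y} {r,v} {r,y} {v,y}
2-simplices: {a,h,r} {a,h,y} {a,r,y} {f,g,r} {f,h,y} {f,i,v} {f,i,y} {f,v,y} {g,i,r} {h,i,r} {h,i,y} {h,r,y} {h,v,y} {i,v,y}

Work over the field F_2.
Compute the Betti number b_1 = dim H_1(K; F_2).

n_0=8 n_1=25 n_2=14  [Z2]
∂1: piv[af,ah,ai,ar,av,ay,fg] rk=7  ker:fh,fi,fr,fv,fy,gi,gr,gv,hi,hr,hv,hy,ir,iv,iy,rv,ry,vy
∂2: piv[ahr,ahy,ary,fgr,fhy,fiv,fiy,fvy,gir,hir,hiy,hvy] rk=12  ker:hry,ivy
b_1=(25−7)−12=6

b_1=6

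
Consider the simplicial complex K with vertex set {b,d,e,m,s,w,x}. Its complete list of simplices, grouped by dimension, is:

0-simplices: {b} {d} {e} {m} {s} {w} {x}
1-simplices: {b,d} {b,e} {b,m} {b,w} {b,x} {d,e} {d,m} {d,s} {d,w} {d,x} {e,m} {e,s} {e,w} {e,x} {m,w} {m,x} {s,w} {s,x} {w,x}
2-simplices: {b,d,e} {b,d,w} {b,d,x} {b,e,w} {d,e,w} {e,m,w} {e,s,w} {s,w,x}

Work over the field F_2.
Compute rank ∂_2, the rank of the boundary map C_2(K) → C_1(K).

rank∂_2=7

n_0=7 n_1=19 n_2=8  [Z2]
∂1: piv[bd,be,bm,bw,bx,ds] rk=6  ker:de,dm,dw,dx,em,es,ew,ex,mw,mx,sw,sx,wx
∂2: piv[bde,bdw,bdx,bew,emw,esw,swx] rk=7  ker:dew
rk∂_2=7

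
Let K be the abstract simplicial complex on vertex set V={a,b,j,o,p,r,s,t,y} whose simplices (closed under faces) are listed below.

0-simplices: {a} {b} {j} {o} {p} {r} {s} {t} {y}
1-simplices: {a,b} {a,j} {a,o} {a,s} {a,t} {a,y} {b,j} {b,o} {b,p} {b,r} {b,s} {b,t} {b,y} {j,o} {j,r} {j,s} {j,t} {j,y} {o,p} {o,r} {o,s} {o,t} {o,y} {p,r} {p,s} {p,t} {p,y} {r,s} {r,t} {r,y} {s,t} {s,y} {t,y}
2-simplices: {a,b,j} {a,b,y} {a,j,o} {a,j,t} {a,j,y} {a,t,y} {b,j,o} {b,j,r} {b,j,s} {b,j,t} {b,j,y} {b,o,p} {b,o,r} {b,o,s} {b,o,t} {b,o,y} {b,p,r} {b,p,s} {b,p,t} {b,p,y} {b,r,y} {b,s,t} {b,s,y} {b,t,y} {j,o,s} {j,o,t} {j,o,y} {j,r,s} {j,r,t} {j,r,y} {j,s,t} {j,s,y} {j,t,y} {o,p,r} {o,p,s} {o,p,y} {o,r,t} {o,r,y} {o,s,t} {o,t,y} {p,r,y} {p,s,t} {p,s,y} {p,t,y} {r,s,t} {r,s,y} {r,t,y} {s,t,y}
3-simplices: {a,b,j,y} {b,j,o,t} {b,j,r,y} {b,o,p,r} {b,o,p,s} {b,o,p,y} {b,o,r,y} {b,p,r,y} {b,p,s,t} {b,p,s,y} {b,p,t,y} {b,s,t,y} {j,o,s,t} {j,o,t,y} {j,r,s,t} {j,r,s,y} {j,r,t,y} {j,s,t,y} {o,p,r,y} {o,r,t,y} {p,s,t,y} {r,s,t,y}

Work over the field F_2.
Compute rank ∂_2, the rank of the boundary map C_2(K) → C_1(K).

rank∂_2=24

n_0=9 n_1=33 n_2=48 n_3=22  [Z2]
∂1: piv[ab,aj,ao,as,at,ay,bp,br] rk=8  ker:bj,bo,bs,bt,by,jo,jr,js,jt,jy,op,or,os,ot,oy,pr,ps,pt,py,rs,rt,ry,st,sy,ty
∂2: piv[abj,aby,ajo,ajt,ajy,aty,bjo,bjr,bjs,bjt,bop,bor,bos,bot,boy,bpr,bps,bpt,bpy,bry,bst,bsy,jrs,jrt] rk=24  ker:bjy,bty,jos,jot,joy,jry,jst,jsy,jty,opr,ops,opy,ort,ory,ost,oty,pry,pst,psy,pty,rst,rsy,rty,sty
∂3: piv[abjy,bjot,bjry,bopr,bops,bopy,bory,bpry,bpst,bpsy,bpty,bsty,jost,joty,jrst,jrsy,jrty,jsty,orty] rk=19  ker:opry,psty,rsty
rk∂_2=24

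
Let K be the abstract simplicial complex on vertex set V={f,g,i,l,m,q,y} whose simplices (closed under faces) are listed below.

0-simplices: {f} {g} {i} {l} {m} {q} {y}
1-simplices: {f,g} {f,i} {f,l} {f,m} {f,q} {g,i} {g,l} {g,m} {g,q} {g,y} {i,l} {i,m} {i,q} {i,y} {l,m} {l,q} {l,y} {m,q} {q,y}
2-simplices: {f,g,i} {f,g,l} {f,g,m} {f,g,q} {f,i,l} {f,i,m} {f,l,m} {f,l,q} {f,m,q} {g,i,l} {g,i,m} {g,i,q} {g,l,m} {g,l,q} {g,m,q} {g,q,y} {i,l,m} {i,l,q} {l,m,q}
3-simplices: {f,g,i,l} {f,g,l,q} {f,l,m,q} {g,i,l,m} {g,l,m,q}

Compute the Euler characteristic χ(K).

χ(K)=2

n_0=7 n_1=19 n_2=19 n_3=5
χ=+7−19+19−5=2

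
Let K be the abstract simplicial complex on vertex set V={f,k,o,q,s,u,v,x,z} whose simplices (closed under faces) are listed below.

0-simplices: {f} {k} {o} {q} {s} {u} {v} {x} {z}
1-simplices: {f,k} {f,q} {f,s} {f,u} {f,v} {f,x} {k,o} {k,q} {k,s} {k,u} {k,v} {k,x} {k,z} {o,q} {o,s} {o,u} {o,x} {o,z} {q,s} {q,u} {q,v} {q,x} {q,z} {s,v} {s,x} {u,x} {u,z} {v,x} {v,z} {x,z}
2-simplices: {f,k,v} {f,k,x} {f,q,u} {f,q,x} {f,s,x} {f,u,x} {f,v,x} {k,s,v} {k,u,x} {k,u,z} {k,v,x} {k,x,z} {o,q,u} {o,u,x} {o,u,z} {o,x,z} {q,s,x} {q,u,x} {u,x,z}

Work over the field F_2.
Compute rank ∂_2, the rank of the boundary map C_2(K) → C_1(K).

rank∂_2=15

n_0=9 n_1=30 n_2=19  [Z2]
∂1: piv[fk,fq,fs,fu,fv,fx,ko,kz] rk=8  ker:kq,ks,ku,kv,kx,oq,os,ou,ox,oz,qs,qu,qv,qx,qz,sv,sx,ux,uz,vx,vz,xz
∂2: piv[fkv,fkx,fqu,fqx,fsx,fux,fvx,ksv,kux,kuz,kxz,oqu,oux,ouz,qsx] rk=15  ker:kvx,oxz,qux,uxz
rk∂_2=15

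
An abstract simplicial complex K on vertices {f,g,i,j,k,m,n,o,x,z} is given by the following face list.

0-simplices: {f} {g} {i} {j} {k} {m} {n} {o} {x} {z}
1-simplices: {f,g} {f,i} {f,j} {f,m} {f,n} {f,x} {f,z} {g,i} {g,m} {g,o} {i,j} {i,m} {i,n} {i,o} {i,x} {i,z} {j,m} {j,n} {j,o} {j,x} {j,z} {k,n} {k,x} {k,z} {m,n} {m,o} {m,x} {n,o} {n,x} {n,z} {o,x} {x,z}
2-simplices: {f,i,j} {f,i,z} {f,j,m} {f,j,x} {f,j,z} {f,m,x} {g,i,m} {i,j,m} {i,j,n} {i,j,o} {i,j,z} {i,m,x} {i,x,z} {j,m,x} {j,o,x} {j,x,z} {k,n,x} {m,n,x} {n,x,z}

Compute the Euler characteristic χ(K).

χ(K)=-3

n_0=10 n_1=32 n_2=19
χ=+10−32+19=-3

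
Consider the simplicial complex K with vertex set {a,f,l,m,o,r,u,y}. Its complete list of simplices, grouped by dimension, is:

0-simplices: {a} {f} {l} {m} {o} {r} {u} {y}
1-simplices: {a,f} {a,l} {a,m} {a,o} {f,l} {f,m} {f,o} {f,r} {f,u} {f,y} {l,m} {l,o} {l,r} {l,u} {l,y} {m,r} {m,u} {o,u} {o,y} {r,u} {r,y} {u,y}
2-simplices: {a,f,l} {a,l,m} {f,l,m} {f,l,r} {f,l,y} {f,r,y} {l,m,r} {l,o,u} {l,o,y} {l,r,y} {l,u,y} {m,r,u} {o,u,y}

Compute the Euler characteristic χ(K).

n_0=8 n_1=22 n_2=13
χ=+8−22+13=-1

χ(K)=-1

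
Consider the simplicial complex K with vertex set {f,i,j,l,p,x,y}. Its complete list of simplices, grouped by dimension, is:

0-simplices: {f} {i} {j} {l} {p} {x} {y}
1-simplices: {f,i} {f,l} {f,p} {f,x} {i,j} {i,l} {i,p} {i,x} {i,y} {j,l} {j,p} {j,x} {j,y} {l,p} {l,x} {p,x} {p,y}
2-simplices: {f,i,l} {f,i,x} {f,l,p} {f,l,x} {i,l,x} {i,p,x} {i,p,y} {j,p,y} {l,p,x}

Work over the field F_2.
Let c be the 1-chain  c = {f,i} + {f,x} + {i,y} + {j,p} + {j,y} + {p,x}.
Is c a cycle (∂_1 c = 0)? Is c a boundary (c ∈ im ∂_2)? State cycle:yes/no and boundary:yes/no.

cycle:yes boundary:yes

n_0=7 n_1=17 n_2=9  [Z2]
∂1: piv[fi,fl,fp,fx,ij,iy] rk=6  ker:il,ip,ix,jl,jp,jx,jy,lp,lx,px,py
∂2: piv[fil,fix,flp,flx,ipx,ipy,jpy,lpx] rk=8  ker:ilx
∂1c = 0
c vs im∂2: reduces to 0 ⇒ boundary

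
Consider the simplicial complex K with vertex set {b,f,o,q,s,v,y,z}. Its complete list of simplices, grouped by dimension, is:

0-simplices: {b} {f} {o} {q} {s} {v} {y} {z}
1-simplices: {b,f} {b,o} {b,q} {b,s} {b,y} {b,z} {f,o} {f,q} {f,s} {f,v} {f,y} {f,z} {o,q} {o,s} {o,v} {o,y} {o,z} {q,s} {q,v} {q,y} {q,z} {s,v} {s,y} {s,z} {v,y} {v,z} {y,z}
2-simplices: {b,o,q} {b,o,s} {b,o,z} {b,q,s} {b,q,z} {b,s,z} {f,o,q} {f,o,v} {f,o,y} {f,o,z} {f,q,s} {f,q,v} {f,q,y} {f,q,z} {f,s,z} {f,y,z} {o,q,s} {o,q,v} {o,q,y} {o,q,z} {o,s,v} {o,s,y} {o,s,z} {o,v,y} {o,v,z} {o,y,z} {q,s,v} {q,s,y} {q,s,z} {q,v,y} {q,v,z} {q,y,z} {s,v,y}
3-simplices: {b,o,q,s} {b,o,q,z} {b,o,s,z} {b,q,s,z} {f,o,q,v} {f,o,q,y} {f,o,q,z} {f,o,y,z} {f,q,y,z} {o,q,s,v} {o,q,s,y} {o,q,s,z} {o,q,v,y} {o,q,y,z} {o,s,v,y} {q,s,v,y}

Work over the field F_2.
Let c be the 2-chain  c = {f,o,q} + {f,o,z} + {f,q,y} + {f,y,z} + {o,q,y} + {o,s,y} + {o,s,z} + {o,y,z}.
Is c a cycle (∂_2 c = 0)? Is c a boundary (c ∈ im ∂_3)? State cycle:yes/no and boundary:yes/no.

cycle:no boundary:no

n_0=8 n_1=27 n_2=33 n_3=16  [Z2]
∂1: piv[bf,bo,bq,bs,by,bz,fv] rk=7  ker:fo,fq,fs,fy,fz,oq,os,ov,oy,oz,qs,qv,qy,qz,sv,sy,sz,vy,vz,yz
∂2: piv[boq,bos,boz,bqs,bqz,bsz,foq,fov,foy,foz,fqs,fqv,fqy,fyz,osv,osy,ovy,ovz] rk=18  ker:fqz,fsz,oqs,oqv,oqy,oqz,osz,oyz,qsv,qsy,qsz,qvy,qvz,qyz,svy
∂3: piv[boqs,boqz,bosz,bqsz,foqv,foqy,foqz,foyz,fqyz,oqsv,oqsy,oqvy,osvy] rk=13  ker:oqsz,oqyz,qsvy
∂2c = {o,y} + {o,z} + {s,y} + {s,z}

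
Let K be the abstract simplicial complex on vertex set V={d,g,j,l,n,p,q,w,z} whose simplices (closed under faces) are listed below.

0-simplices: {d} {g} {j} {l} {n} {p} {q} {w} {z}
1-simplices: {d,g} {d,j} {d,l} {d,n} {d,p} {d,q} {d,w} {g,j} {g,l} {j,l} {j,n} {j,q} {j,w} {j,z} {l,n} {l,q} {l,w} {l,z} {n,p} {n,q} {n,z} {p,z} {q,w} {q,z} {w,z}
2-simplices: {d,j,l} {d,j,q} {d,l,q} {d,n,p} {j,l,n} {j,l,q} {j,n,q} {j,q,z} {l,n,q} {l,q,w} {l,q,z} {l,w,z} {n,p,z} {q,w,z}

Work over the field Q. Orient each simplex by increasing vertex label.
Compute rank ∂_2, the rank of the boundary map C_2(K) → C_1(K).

n_0=9 n_1=25 n_2=14  [Q]
∂1: piv[dg,dj,dl,dn,dp,dq,dw,jz] rk=8  ker:gj,gl,jl,jn,jq,jw,ln,lq,lw,lz,np,nq,nz,pz,qw,qz,wz
∂2: piv[djl,djq,dlq,dnp,jln,jnq,jqz,lqw,lqz,lwz,npz] rk=11  ker:jlq,lnq,qwz
rk∂_2=11

rank∂_2=11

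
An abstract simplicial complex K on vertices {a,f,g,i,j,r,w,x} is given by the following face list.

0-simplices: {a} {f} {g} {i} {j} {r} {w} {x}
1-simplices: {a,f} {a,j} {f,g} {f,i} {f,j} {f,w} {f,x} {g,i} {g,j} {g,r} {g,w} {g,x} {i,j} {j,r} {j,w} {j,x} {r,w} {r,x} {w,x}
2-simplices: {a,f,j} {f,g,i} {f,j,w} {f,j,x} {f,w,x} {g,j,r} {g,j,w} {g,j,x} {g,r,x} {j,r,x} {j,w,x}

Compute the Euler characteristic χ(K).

χ(K)=0

n_0=8 n_1=19 n_2=11
χ=+8−19+11=0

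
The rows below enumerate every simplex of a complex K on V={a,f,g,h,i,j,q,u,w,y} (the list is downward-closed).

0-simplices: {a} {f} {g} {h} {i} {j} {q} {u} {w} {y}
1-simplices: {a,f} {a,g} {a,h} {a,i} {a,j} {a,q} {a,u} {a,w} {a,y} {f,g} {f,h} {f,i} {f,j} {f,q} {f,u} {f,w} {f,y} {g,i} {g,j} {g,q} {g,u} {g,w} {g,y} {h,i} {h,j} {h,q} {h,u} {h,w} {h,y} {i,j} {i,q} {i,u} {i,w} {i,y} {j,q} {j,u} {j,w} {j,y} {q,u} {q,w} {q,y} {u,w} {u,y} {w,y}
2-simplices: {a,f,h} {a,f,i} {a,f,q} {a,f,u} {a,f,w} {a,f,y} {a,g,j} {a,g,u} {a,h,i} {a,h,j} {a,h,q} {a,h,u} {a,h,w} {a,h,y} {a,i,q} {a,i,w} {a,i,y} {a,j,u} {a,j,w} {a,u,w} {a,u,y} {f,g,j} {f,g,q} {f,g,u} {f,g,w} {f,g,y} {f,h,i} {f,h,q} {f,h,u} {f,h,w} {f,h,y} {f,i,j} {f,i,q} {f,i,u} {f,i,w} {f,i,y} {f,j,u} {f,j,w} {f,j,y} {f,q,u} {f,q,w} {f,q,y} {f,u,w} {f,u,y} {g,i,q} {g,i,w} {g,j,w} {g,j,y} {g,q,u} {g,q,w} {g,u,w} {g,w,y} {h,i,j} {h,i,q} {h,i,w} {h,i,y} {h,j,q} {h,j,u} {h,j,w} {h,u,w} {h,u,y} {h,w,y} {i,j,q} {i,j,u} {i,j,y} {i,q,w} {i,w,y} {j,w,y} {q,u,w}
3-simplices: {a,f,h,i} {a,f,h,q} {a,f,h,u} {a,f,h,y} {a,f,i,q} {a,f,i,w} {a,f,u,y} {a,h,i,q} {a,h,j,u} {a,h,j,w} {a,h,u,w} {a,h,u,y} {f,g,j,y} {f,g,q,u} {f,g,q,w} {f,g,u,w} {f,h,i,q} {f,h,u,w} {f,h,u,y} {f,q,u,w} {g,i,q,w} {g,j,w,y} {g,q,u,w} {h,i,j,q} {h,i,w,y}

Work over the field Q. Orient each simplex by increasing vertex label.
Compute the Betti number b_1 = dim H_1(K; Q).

n_0=10 n_1=44 n_2=69 n_3=25  [Q]
∂1: piv[af,ag,ah,ai,aj,aq,au,aw,ay] rk=9  ker:fg,fh,fi,fj,fq,fu,fw,fy,gi,gj,gq,gu,gw,gy,hi,hj,hq,hu,hw,hy,ij,iq,iu,iw,iy,jq,ju,jw,jy,qu,qw,qy,uw,uy,wy
∂2: piv[afh,afi,afq,afu,afw,afy,agj,agu,ahi,ahj,ahq,ahu,ahw,ahy,aiq,aiw,aiy,aju,ajw,auw,auy,fgj,fgq,fgu,fgw,fgy,fij,fiu,fjy,fqu,fqw,fqy,giq,gwy,hjq] rk=35  ker:fhi,fhq,fhu,fhw,fhy,fiq,fiw,fiy,fju,fjw,fuw,fuy,giw,gjw,gjy,gqu,gqw,guw,hij,hiq,hiw,hiy,hju,hjw,huw,huy,hwy,ijq,iju,ijy,iqw,iwy,jwy,quw
∂3: piv[afhi,afhq,afhu,afhy,afiq,afiw,afuy,ahiq,ahju,ahjw,ahuw,ahuy,fgjy,fgqu,fgqw,fguw,fhuw,fquw,giqw,gjwy,hijq,hiwy] rk=22  ker:fhiq,fhuy,gquw
b_1=(44−9)−35=0

b_1=0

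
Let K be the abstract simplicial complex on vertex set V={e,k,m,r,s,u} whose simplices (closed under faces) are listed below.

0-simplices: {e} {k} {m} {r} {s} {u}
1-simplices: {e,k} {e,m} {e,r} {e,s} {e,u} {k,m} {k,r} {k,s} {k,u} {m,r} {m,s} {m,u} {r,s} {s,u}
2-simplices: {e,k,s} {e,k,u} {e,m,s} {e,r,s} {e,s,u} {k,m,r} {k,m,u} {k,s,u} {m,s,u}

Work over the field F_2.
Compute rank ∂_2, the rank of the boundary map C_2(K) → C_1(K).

n_0=6 n_1=14 n_2=9  [Z2]
∂1: piv[ek,em,er,es,eu] rk=5  ker:km,kr,ks,ku,mr,ms,mu,rs,su
∂2: piv[eks,eku,ems,ers,esu,kmr,kmu,msu] rk=8  ker:ksu
rk∂_2=8

rank∂_2=8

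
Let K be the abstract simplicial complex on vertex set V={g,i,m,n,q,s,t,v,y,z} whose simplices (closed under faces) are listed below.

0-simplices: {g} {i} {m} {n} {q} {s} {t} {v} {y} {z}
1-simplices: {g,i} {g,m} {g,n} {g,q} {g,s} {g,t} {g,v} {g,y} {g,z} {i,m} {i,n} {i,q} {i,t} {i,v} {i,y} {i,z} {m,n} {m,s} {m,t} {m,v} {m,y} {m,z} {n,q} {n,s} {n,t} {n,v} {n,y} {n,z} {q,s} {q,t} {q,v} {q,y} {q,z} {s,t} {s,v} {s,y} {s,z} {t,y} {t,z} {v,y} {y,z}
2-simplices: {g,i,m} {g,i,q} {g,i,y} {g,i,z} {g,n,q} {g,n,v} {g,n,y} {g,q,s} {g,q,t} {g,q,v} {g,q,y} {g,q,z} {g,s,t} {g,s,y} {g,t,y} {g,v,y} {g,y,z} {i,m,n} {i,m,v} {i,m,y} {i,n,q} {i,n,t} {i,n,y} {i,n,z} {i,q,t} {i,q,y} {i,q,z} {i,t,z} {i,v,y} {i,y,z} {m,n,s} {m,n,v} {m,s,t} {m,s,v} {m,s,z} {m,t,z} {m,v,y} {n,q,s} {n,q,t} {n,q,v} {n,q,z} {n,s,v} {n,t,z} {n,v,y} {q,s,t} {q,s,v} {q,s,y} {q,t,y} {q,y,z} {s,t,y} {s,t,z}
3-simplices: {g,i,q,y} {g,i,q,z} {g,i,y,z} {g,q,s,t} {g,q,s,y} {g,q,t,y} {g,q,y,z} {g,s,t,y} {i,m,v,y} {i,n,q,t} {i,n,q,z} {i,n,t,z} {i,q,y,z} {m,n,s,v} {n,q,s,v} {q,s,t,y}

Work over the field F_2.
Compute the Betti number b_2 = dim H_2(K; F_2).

b_2=5

n_0=10 n_1=41 n_2=51 n_3=16  [Z2]
∂1: piv[gi,gm,gn,gq,gs,gt,gv,gy,gz] rk=9  ker:im,in,iq,it,iv,iy,iz,mn,ms,mt,mv,my,mz,nq,ns,nt,nv,ny,nz,qs,qt,qv,qy,qz,st,sv,sy,sz,ty,tz,vy,yz
∂2: piv[gim,giq,giy,giz,gnq,gnv,gny,gqs,gqt,gqv,gqy,gqz,gst,gsy,gty,gvy,gyz,imn,imv,imy,inq,int,inz,iqt,itz,ivy,mns,mst,msv,msz,mtz,nqs] rk=32  ker:iny,iqy,iqz,iyz,mnv,mvy,nqt,nqv,nqz,nsv,ntz,nvy,qst,qsv,qsy,qty,qyz,sty,stz
∂3: piv[giqy,giqz,giyz,gqst,gqsy,gqty,gqyz,gsty,imvy,inqt,inqz,intz,mnsv,nqsv] rk=14  ker:iqyz,qsty
b_2=(51−32)−14=5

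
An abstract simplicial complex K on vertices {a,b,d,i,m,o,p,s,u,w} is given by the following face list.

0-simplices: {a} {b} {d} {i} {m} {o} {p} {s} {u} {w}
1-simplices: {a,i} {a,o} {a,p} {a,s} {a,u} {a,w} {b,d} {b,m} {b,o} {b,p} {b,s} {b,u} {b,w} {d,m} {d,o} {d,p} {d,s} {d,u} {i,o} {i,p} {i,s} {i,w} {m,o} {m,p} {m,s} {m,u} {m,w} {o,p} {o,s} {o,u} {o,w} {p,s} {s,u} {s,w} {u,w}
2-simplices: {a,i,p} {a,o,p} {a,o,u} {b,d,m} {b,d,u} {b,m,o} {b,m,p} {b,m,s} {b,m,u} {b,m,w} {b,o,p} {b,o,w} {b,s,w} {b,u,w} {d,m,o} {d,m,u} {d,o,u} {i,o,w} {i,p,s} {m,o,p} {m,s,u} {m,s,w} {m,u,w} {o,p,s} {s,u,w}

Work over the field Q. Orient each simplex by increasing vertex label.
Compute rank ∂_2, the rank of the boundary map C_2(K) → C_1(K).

rank∂_2=20

n_0=10 n_1=35 n_2=25  [Q]
∂1: piv[ai,ao,ap,as,au,aw,bd,bm,bo] rk=9  ker:bp,bs,bu,bw,dm,do,dp,ds,du,io,ip,is,iw,mo,mp,ms,mu,mw,op,os,ou,ow,ps,su,sw,uw
∂2: piv[aip,aop,aou,bdm,bdu,bmo,bmp,bms,bmu,bmw,bop,bow,bsw,buw,dmo,dou,iow,ips,msu,ops] rk=20  ker:dmu,mop,msw,muw,suw
rk∂_2=20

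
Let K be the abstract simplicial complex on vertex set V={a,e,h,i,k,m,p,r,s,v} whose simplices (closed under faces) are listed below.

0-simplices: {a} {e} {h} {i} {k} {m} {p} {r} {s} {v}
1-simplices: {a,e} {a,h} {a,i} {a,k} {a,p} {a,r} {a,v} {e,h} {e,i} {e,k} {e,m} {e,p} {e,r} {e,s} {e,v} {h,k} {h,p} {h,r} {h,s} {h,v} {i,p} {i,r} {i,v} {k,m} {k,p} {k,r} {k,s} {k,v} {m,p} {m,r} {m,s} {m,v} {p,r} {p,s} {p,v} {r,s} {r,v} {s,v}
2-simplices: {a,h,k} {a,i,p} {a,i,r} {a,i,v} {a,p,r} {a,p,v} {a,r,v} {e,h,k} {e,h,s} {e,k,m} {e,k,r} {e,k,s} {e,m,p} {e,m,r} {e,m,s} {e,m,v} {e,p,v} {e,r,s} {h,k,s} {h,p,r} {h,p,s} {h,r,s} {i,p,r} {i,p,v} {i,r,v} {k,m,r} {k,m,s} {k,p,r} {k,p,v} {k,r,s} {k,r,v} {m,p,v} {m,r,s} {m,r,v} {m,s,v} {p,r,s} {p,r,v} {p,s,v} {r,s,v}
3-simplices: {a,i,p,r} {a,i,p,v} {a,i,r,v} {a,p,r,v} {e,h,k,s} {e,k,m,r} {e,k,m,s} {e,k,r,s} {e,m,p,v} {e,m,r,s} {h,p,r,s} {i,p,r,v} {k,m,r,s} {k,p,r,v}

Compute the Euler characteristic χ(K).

n_0=10 n_1=38 n_2=39 n_3=14
χ=+10−38+39−14=-3

χ(K)=-3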